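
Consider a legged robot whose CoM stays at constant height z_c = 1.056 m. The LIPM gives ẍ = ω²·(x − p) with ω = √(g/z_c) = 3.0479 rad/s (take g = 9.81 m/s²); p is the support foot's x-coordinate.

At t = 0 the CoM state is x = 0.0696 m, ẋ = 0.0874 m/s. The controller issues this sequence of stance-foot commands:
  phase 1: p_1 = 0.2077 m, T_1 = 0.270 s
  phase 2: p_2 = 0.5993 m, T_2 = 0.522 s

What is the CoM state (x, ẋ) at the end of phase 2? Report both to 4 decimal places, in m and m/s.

phase 1: p=0.2077, T=0.270, ωT=0.822933, cosh=1.358155, sinh=0.919014; start (x,ẋ)=(0.069600, 0.087400) → end (x,ẋ)=(0.046492, -0.268124)
phase 2: p=0.5993, T=0.522, ωT=1.591004, cosh=2.556197, sinh=2.352476; start (x,ẋ)=(0.046492, -0.268124) → end (x,ẋ)=(-1.020734, -4.649074)

x = -1.0207, ẋ = -4.6491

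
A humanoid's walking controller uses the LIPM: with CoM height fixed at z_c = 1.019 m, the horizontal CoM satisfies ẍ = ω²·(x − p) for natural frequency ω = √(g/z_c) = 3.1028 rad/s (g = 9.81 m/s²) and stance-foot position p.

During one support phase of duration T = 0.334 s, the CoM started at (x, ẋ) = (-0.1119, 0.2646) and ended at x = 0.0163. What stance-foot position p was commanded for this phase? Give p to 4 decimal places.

p = -0.1513

ωT = 3.1028·0.334 = 1.036335; cosh(ωT) = 1.586810, sinh(ωT) = 1.232058
x(T) = p + (x₀−p)·cosh(ωT) + (ẋ₀/ω)·sinh(ωT) ⇒ p·(1 − cosh) = x(T) − x₀·cosh − (ẋ₀/ω)·sinh
numerator   = 0.0163 − (-0.1119)·1.586810 − (0.2646/3.1028)·1.232058 = 0.088797
denominator = 1 − 1.586810 = -0.586810
p = 0.088797 / -0.586810 = -0.1513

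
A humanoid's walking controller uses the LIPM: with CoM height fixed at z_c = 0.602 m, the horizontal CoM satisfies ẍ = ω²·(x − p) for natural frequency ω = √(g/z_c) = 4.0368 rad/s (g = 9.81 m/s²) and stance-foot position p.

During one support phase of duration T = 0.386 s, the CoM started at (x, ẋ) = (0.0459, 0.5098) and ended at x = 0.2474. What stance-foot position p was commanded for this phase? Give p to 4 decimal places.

p = 0.1034

ωT = 4.0368·0.386 = 1.558205; cosh(ωT) = 2.480400, sinh(ωT) = 2.269886
x(T) = p + (x₀−p)·cosh(ωT) + (ẋ₀/ω)·sinh(ωT) ⇒ p·(1 − cosh) = x(T) − x₀·cosh − (ẋ₀/ω)·sinh
numerator   = 0.2474 − (0.0459)·2.480400 − (0.5098/4.0368)·2.269886 = -0.153110
denominator = 1 − 2.480400 = -1.480400
p = -0.153110 / -1.480400 = 0.1034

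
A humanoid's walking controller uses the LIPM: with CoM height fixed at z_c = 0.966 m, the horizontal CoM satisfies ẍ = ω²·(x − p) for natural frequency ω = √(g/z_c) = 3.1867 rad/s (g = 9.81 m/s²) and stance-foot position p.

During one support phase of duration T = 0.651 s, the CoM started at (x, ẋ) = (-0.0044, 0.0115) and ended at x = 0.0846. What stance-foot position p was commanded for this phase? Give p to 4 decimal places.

p = -0.0290

ωT = 3.1867·0.651 = 2.074542; cosh(ωT) = 4.043256, sinh(ωT) = 3.917642
x(T) = p + (x₀−p)·cosh(ωT) + (ẋ₀/ω)·sinh(ωT) ⇒ p·(1 − cosh) = x(T) − x₀·cosh − (ẋ₀/ω)·sinh
numerator   = 0.0846 − (-0.0044)·4.043256 − (0.0115/3.1867)·3.917642 = 0.088253
denominator = 1 − 4.043256 = -3.043256
p = 0.088253 / -3.043256 = -0.0290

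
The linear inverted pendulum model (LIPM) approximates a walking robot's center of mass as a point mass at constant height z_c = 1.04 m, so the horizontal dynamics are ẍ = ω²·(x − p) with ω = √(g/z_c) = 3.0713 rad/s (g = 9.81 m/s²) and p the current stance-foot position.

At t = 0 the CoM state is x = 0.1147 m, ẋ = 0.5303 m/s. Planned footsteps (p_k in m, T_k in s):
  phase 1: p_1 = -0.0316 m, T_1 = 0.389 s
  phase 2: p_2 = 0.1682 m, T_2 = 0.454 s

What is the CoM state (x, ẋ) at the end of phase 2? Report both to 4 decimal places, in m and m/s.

phase 1: p=-0.0316, T=0.389, ωT=1.194736, cosh=1.802734, sinh=1.499950; start (x,ẋ)=(0.114700, 0.530300) → end (x,ẋ)=(0.491126, 1.629965)
phase 2: p=0.1682, T=0.454, ωT=1.394370, cosh=2.140212, sinh=1.892222; start (x,ẋ)=(0.491126, 1.629965) → end (x,ẋ)=(1.863548, 5.365181)

x = 1.8635, ẋ = 5.3652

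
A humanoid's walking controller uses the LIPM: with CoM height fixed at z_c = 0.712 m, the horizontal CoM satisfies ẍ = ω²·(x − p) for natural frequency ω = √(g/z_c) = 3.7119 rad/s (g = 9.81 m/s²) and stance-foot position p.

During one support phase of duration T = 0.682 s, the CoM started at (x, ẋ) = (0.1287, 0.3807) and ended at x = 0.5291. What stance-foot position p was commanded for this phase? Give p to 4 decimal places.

p = 0.1738

ωT = 3.7119·0.682 = 2.531516; cosh(ωT) = 6.326044, sinh(ωT) = 6.246505
x(T) = p + (x₀−p)·cosh(ωT) + (ẋ₀/ω)·sinh(ωT) ⇒ p·(1 − cosh) = x(T) − x₀·cosh − (ẋ₀/ω)·sinh
numerator   = 0.5291 − (0.1287)·6.326044 − (0.3807/3.7119)·6.246505 = -0.925716
denominator = 1 − 6.326044 = -5.326044
p = -0.925716 / -5.326044 = 0.1738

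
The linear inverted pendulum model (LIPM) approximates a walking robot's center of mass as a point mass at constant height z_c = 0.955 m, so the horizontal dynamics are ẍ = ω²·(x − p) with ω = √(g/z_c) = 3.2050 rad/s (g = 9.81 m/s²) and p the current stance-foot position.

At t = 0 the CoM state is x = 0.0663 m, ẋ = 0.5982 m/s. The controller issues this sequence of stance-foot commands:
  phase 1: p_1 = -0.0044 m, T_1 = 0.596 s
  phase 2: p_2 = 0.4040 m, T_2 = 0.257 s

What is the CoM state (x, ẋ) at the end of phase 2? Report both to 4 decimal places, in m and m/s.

x = 1.8258, ẋ = 5.1555

phase 1: p=-0.0044, T=0.596, ωT=1.910180, cosh=3.451179, sinh=3.303125; start (x,ẋ)=(0.066300, 0.598200) → end (x,ẋ)=(0.856113, 2.812962)
phase 2: p=0.4040, T=0.257, ωT=0.823685, cosh=1.358847, sinh=0.920035; start (x,ẋ)=(0.856113, 2.812962) → end (x,ẋ)=(1.825848, 5.155536)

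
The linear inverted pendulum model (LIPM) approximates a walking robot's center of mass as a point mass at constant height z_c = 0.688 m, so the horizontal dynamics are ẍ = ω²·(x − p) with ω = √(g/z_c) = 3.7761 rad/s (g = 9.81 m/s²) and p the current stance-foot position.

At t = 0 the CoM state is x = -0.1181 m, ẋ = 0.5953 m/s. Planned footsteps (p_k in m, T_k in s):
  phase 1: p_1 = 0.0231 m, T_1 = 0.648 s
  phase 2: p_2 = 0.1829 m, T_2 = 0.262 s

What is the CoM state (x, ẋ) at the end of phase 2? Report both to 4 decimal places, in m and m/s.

phase 1: p=0.0231, T=0.648, ωT=2.446913, cosh=5.819593, sinh=5.733033; start (x,ẋ)=(-0.118100, 0.595300) → end (x,ẋ)=(0.105183, 0.407635)
phase 2: p=0.1829, T=0.262, ωT=0.989338, cosh=1.530638, sinh=1.158816; start (x,ẋ)=(0.105183, 0.407635) → end (x,ẋ)=(0.189039, 0.283866)

x = 0.1890, ẋ = 0.2839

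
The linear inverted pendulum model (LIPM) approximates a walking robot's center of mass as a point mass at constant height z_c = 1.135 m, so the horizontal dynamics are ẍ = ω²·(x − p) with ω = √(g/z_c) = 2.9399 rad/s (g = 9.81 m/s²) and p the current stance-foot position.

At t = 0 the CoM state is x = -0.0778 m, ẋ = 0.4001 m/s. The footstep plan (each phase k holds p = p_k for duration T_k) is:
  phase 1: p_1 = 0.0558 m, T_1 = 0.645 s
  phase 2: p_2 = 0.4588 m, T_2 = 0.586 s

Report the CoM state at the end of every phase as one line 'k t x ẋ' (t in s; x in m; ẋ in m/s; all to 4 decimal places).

1 0.6450 0.0439 0.0839
2 1.2310 -0.6627 -3.0643

phase 1: p=0.0558, T=0.645, ωT=1.896236, cosh=3.405453, sinh=3.255320; start (x,ẋ)=(-0.077800, 0.400100) → end (x,ẋ)=(0.043858, 0.083928)
phase 2: p=0.4588, T=0.586, ωT=1.722781, cosh=2.889326, sinh=2.710757; start (x,ẋ)=(0.043858, 0.083928) → end (x,ẋ)=(-0.662717, -3.064326)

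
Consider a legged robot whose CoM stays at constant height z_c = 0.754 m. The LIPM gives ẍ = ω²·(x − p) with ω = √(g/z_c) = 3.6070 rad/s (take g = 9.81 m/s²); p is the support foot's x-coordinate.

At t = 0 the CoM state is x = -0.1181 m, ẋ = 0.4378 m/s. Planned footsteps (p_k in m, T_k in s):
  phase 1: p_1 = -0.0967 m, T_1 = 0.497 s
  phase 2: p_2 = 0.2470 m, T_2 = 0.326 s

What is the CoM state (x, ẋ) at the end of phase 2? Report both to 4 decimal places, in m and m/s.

phase 1: p=-0.0967, T=0.497, ωT=1.792679, cosh=3.086017, sinh=2.919503; start (x,ẋ)=(-0.118100, 0.437800) → end (x,ẋ)=(0.191614, 1.125702)
phase 2: p=0.2470, T=0.326, ωT=1.175882, cosh=1.774773, sinh=1.466227; start (x,ẋ)=(0.191614, 1.125702) → end (x,ẋ)=(0.606295, 1.704949)

x = 0.6063, ẋ = 1.7049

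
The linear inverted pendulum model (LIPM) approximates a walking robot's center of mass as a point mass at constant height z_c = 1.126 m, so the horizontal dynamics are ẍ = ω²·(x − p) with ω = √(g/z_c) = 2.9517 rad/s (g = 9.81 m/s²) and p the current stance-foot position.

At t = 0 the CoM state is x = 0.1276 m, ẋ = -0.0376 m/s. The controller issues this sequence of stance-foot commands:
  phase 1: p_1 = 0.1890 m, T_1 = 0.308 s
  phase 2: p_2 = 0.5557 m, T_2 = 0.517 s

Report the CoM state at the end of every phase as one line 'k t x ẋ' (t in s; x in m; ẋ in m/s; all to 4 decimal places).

phase 1: p=0.1890, T=0.308, ωT=0.909124, cosh=1.442512, sinh=1.039635; start (x,ẋ)=(0.127600, -0.037600) → end (x,ẋ)=(0.087186, -0.242656)
phase 2: p=0.5557, T=0.517, ωT=1.526029, cosh=2.408636, sinh=2.191238; start (x,ẋ)=(0.087186, -0.242656) → end (x,ẋ)=(-0.752918, -3.614758)

1 0.3080 0.0872 -0.2427
2 0.8250 -0.7529 -3.6148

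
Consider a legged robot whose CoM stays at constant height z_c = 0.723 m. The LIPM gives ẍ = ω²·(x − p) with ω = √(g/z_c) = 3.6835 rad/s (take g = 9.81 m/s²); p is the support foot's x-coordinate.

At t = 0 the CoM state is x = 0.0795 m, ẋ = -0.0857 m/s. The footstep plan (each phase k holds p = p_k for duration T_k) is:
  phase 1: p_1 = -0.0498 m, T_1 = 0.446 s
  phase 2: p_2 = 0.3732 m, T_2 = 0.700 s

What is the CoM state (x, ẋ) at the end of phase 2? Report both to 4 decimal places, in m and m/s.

phase 1: p=-0.0498, T=0.446, ωT=1.642841, cosh=2.681633, sinh=2.488203; start (x,ẋ)=(0.079500, -0.085700) → end (x,ẋ)=(0.239045, 0.955257)
phase 2: p=0.3732, T=0.700, ωT=2.578450, cosh=6.626295, sinh=6.550403; start (x,ẋ)=(0.239045, 0.955257) → end (x,ẋ)=(1.182991, 3.092863)

x = 1.1830, ẋ = 3.0929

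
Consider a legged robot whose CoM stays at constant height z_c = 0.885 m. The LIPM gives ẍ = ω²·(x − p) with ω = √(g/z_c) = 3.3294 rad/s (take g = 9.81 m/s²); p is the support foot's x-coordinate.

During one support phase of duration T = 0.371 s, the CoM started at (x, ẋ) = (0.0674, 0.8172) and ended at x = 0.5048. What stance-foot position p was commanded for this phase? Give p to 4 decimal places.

p = 0.0084

ωT = 3.3294·0.371 = 1.235207; cosh(ωT) = 1.864933, sinh(ωT) = 1.574159
x(T) = p + (x₀−p)·cosh(ωT) + (ẋ₀/ω)·sinh(ωT) ⇒ p·(1 − cosh) = x(T) − x₀·cosh − (ẋ₀/ω)·sinh
numerator   = 0.5048 − (0.0674)·1.864933 − (0.8172/3.3294)·1.574159 = -0.007273
denominator = 1 − 1.864933 = -0.864933
p = -0.007273 / -0.864933 = 0.0084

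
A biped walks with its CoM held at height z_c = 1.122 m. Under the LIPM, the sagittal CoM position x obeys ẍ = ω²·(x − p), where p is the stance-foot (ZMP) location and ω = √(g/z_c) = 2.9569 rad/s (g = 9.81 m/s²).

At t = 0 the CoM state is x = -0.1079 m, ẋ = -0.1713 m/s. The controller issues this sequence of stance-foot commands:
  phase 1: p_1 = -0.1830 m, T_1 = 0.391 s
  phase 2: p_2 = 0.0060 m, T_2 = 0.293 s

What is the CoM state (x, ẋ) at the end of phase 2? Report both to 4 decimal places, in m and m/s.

x = -0.1848, ẋ = -0.3813

phase 1: p=-0.1830, T=0.391, ωT=1.156148, cosh=1.746183, sinh=1.431486; start (x,ẋ)=(-0.107900, -0.171300) → end (x,ẋ)=(-0.134791, 0.018759)
phase 2: p=0.0060, T=0.293, ωT=0.866372, cosh=1.399370, sinh=0.978896; start (x,ẋ)=(-0.134791, 0.018759) → end (x,ẋ)=(-0.184808, -0.381268)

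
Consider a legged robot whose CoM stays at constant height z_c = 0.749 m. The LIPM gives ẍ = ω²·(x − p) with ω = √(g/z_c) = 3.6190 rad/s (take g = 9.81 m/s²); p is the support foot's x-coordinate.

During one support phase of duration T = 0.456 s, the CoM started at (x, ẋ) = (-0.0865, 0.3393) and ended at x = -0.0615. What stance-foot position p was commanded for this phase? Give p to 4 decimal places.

ωT = 3.6190·0.456 = 1.650264; cosh(ωT) = 2.700177, sinh(ωT) = 2.508178
x(T) = p + (x₀−p)·cosh(ωT) + (ẋ₀/ω)·sinh(ωT) ⇒ p·(1 − cosh) = x(T) − x₀·cosh − (ẋ₀/ω)·sinh
numerator   = -0.0615 − (-0.0865)·2.700177 − (0.3393/3.6190)·2.508178 = -0.063089
denominator = 1 − 2.700177 = -1.700177
p = -0.063089 / -1.700177 = 0.0371

p = 0.0371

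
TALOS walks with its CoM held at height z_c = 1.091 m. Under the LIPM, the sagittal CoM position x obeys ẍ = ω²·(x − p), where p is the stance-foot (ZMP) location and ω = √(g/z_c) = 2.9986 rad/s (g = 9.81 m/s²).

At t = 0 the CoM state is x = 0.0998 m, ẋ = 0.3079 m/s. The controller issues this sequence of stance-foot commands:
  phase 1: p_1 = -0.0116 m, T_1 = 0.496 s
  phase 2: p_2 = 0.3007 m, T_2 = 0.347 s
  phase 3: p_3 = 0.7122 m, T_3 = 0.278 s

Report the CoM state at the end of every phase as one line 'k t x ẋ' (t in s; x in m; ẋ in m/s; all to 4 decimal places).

phase 1: p=-0.0116, T=0.496, ωT=1.487306, cosh=2.325569, sinh=2.099588; start (x,ẋ)=(0.099800, 0.307900) → end (x,ẋ)=(0.463057, 1.417397)
phase 2: p=0.3007, T=0.347, ωT=1.040514, cosh=1.591973, sinh=1.238700; start (x,ẋ)=(0.463057, 1.417397) → end (x,ẋ)=(1.144684, 2.859509)
phase 3: p=0.7122, T=0.278, ωT=0.833611, cosh=1.368046, sinh=0.933568; start (x,ẋ)=(1.144684, 2.859509) → end (x,ẋ)=(2.194122, 5.122635)

1 0.4960 0.4631 1.4174
2 0.8430 1.1447 2.8595
3 1.1210 2.1941 5.1226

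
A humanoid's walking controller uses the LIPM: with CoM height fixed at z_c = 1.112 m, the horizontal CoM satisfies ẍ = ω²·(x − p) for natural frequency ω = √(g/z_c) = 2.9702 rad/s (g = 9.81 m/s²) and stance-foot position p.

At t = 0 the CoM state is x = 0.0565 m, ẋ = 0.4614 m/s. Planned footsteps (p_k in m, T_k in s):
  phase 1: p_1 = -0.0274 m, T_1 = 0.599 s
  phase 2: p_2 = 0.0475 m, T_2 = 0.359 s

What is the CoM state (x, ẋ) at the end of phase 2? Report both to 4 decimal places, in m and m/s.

phase 1: p=-0.0274, T=0.599, ωT=1.779150, cosh=3.046799, sinh=2.878018; start (x,ẋ)=(0.056500, 0.461400) → end (x,ẋ)=(0.675307, 2.122995)
phase 2: p=0.0475, T=0.359, ωT=1.066302, cosh=1.624449, sinh=1.280169; start (x,ẋ)=(0.675307, 2.122995) → end (x,ẋ)=(1.982359, 5.835841)

x = 1.9824, ẋ = 5.8358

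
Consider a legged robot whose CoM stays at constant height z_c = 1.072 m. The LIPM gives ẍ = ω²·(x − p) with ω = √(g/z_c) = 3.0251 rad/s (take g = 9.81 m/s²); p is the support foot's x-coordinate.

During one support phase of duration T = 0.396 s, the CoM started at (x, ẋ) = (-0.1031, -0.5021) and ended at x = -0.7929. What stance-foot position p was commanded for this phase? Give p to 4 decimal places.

ωT = 3.0251·0.396 = 1.197940; cosh(ωT) = 1.807549, sinh(ωT) = 1.505734
x(T) = p + (x₀−p)·cosh(ωT) + (ẋ₀/ω)·sinh(ωT) ⇒ p·(1 − cosh) = x(T) − x₀·cosh − (ẋ₀/ω)·sinh
numerator   = -0.7929 − (-0.1031)·1.807549 − (-0.5021/3.0251)·1.505734 = -0.356623
denominator = 1 − 1.807549 = -0.807549
p = -0.356623 / -0.807549 = 0.4416

p = 0.4416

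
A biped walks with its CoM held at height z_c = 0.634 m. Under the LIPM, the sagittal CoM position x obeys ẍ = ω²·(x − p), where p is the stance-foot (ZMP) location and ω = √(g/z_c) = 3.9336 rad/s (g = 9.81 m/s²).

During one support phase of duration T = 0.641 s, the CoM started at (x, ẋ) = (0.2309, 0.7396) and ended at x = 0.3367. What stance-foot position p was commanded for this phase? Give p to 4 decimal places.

ωT = 3.9336·0.641 = 2.521438; cosh(ωT) = 6.263410, sinh(ωT) = 6.183066
x(T) = p + (x₀−p)·cosh(ωT) + (ẋ₀/ω)·sinh(ωT) ⇒ p·(1 − cosh) = x(T) − x₀·cosh − (ẋ₀/ω)·sinh
numerator   = 0.3367 − (0.2309)·6.263410 − (0.7396/3.9336)·6.183066 = -2.272069
denominator = 1 − 6.263410 = -5.263410
p = -2.272069 / -5.263410 = 0.4317

p = 0.4317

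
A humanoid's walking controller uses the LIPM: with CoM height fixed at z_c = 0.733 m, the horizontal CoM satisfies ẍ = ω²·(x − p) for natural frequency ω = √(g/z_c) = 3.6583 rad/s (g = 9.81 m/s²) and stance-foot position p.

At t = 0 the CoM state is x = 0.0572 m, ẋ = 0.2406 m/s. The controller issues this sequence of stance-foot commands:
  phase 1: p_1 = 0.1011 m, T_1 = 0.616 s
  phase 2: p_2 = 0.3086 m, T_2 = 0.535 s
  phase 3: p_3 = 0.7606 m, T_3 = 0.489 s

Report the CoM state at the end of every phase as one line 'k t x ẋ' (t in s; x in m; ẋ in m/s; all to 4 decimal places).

phase 1: p=0.1011, T=0.616, ωT=2.253513, cosh=4.813076, sinh=4.708047; start (x,ẋ)=(0.057200, 0.240600) → end (x,ẋ)=(0.199446, 0.401917)
phase 2: p=0.3086, T=0.535, ωT=1.957191, cosh=3.610332, sinh=3.469077; start (x,ẋ)=(0.199446, 0.401917) → end (x,ẋ)=(0.295646, 0.065787)
phase 3: p=0.7606, T=0.489, ωT=1.788909, cosh=3.075031, sinh=2.907889; start (x,ẋ)=(0.295646, 0.065787) → end (x,ẋ)=(-0.616856, -4.743853)

1 0.6160 0.1994 0.4019
2 1.1510 0.2956 0.0658
3 1.6400 -0.6169 -4.7439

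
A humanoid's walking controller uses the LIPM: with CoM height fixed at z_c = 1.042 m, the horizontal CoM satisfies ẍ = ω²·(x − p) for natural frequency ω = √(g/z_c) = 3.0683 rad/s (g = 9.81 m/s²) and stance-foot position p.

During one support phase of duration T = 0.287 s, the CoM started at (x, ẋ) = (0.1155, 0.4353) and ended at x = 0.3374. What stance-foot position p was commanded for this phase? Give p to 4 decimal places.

ωT = 3.0683·0.287 = 0.880602; cosh(ωT) = 1.413442, sinh(ωT) = 0.998909
x(T) = p + (x₀−p)·cosh(ωT) + (ẋ₀/ω)·sinh(ωT) ⇒ p·(1 − cosh) = x(T) − x₀·cosh − (ẋ₀/ω)·sinh
numerator   = 0.3374 − (0.1155)·1.413442 − (0.4353/3.0683)·0.998909 = 0.032432
denominator = 1 − 1.413442 = -0.413442
p = 0.032432 / -0.413442 = -0.0784

p = -0.0784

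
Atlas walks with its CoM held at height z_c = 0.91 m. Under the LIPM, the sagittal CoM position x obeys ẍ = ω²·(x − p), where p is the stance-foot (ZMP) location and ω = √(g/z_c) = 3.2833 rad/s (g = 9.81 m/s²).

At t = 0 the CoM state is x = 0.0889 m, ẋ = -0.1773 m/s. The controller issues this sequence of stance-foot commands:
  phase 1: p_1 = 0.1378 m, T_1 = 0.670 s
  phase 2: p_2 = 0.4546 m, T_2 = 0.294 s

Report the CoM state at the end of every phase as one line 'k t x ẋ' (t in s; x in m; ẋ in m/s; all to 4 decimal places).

phase 1: p=0.1378, T=0.670, ωT=2.199811, cosh=4.567066, sinh=4.456242; start (x,ẋ)=(0.088900, -0.177300) → end (x,ẋ)=(-0.326169, -1.525205)
phase 2: p=0.4546, T=0.294, ωT=0.965290, cosh=1.503211, sinh=1.122338; start (x,ẋ)=(-0.326169, -1.525205) → end (x,ẋ)=(-1.240425, -5.169819)

1 0.6700 -0.3262 -1.5252
2 0.9640 -1.2404 -5.1698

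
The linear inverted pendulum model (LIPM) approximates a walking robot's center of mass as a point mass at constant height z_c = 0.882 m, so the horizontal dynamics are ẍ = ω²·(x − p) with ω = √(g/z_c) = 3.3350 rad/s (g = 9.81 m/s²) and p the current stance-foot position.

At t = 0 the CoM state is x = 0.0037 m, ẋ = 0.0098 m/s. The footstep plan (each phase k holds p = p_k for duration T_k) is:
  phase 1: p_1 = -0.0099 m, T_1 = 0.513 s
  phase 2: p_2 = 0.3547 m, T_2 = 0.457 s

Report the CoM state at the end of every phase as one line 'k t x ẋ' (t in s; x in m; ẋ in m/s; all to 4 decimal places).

1 0.5130 0.0368 0.1494
2 0.9700 -0.3117 -1.9588

phase 1: p=-0.0099, T=0.513, ωT=1.710855, cosh=2.857201, sinh=2.676490; start (x,ẋ)=(0.003700, 0.009800) → end (x,ẋ)=(0.036823, 0.149395)
phase 2: p=0.3547, T=0.457, ωT=1.524095, cosh=2.404402, sinh=2.186584; start (x,ẋ)=(0.036823, 0.149395) → end (x,ẋ)=(-0.311654, -1.958835)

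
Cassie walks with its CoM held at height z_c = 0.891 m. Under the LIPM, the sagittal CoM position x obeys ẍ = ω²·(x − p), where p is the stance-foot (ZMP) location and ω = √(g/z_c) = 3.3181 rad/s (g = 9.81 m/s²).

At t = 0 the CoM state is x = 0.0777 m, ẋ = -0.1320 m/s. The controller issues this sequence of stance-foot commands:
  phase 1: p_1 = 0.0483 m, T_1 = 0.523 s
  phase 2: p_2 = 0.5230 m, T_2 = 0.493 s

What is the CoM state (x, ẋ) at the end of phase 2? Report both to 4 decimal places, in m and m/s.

x = -0.8916, ẋ = -4.3950

phase 1: p=0.0483, T=0.523, ωT=1.735366, cosh=2.923670, sinh=2.747335; start (x,ẋ)=(0.077700, -0.132000) → end (x,ẋ)=(0.024962, -0.117916)
phase 2: p=0.5230, T=0.493, ωT=1.635823, cosh=2.664237, sinh=2.469445; start (x,ẋ)=(0.024962, -0.117916) → end (x,ẋ)=(-0.891649, -4.395014)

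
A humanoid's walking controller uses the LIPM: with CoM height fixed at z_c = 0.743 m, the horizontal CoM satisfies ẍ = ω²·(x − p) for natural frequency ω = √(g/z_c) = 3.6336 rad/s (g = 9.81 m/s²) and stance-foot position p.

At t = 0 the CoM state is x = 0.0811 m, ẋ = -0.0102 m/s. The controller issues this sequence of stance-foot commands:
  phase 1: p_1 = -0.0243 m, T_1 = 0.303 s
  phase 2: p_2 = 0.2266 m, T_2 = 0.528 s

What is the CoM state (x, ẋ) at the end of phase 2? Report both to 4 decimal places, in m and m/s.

phase 1: p=-0.0243, T=0.303, ωT=1.100981, cosh=1.669829, sinh=1.337285; start (x,ẋ)=(0.081100, -0.010200) → end (x,ẋ)=(0.147946, 0.495123)
phase 2: p=0.2266, T=0.528, ωT=1.918541, cosh=3.478917, sinh=3.332096; start (x,ẋ)=(0.147946, 0.495123) → end (x,ẋ)=(0.407009, 0.770189)

x = 0.4070, ẋ = 0.7702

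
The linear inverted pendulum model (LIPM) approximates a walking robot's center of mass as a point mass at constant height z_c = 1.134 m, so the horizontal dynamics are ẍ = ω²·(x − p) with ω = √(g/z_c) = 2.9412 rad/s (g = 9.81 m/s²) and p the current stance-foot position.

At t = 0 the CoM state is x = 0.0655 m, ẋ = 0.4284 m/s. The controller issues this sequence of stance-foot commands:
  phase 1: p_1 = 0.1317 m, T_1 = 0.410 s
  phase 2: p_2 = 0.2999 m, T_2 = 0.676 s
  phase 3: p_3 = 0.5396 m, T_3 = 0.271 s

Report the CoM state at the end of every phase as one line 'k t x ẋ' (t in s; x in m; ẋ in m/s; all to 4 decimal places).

1 0.4100 0.2327 0.4835
2 1.0860 0.6388 1.0901
3 1.3570 0.9997 1.7130

phase 1: p=0.1317, T=0.410, ωT=1.205892, cosh=1.819581, sinh=1.520156; start (x,ẋ)=(0.065500, 0.428400) → end (x,ẋ)=(0.232662, 0.483523)
phase 2: p=0.2999, T=0.676, ωT=1.988251, cosh=3.719843, sinh=3.582908; start (x,ẋ)=(0.232662, 0.483523) → end (x,ẋ)=(0.638802, 1.090069)
phase 3: p=0.5396, T=0.271, ωT=0.797065, cosh=1.334834, sinh=0.884185; start (x,ẋ)=(0.638802, 1.090069) → end (x,ẋ)=(0.999715, 1.713043)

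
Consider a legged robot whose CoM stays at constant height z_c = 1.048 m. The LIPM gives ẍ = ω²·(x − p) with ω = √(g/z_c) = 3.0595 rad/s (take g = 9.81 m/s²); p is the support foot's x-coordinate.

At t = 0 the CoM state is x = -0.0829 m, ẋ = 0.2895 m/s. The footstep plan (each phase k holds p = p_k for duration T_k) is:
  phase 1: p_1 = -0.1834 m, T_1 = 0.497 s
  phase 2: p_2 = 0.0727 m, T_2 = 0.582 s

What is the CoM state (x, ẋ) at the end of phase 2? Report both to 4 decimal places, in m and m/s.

x = 1.9398, ẋ = 5.8437

phase 1: p=-0.1834, T=0.497, ωT=1.520571, cosh=2.396713, sinh=2.178126; start (x,ẋ)=(-0.082900, 0.289500) → end (x,ẋ)=(0.263571, 1.363578)
phase 2: p=0.0727, T=0.582, ωT=1.780629, cosh=3.051060, sinh=2.882528; start (x,ẋ)=(0.263571, 1.363578) → end (x,ẋ)=(1.939763, 5.843668)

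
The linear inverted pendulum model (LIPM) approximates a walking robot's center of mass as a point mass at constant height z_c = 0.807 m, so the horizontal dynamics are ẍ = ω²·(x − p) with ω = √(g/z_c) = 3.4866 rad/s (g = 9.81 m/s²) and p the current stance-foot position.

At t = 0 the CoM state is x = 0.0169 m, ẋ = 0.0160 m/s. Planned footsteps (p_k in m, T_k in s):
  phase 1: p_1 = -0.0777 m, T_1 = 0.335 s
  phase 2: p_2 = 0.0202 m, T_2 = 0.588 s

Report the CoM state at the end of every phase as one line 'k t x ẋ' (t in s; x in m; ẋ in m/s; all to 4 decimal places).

phase 1: p=-0.0777, T=0.335, ωT=1.168011, cosh=1.763288, sinh=1.452303; start (x,ẋ)=(0.016900, 0.016000) → end (x,ẋ)=(0.095772, 0.507229)
phase 2: p=0.0202, T=0.588, ωT=2.050121, cosh=3.948779, sinh=3.820060; start (x,ẋ)=(0.095772, 0.507229) → end (x,ẋ)=(0.874356, 3.009476)

1 0.3350 0.0958 0.5072
2 0.9230 0.8744 3.0095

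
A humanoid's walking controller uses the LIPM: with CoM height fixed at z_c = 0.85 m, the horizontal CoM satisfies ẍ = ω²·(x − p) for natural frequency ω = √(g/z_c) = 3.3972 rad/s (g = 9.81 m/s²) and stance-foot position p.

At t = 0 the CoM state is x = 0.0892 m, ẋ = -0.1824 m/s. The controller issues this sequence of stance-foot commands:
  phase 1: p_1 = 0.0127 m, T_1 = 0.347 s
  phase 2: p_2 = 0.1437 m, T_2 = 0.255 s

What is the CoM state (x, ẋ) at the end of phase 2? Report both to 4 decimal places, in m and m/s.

x = 0.0570, ẋ = -0.1647

phase 1: p=0.0127, T=0.347, ωT=1.178828, cosh=1.779101, sinh=1.471462; start (x,ẋ)=(0.089200, -0.182400) → end (x,ẋ)=(0.069797, 0.057904)
phase 2: p=0.1437, T=0.255, ωT=0.866286, cosh=1.399286, sinh=0.978776; start (x,ẋ)=(0.069797, 0.057904) → end (x,ẋ)=(0.056971, -0.164712)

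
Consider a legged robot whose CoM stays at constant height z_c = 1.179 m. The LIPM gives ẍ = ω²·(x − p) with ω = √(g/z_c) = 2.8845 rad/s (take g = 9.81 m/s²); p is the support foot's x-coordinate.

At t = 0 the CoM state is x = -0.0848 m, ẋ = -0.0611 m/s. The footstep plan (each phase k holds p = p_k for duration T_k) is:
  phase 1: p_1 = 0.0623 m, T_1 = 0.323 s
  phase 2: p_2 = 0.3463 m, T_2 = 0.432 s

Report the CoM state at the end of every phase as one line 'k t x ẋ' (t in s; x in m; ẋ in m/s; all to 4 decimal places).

phase 1: p=0.0623, T=0.323, ωT=0.931694, cosh=1.466346, sinh=1.072459; start (x,ẋ)=(-0.084800, -0.061100) → end (x,ẋ)=(-0.176116, -0.544649)
phase 2: p=0.3463, T=0.432, ωT=1.246104, cosh=1.882197, sinh=1.594574; start (x,ẋ)=(-0.176116, -0.544649) → end (x,ẋ)=(-0.938077, -3.428016)

1 0.3230 -0.1761 -0.5446
2 0.7550 -0.9381 -3.4280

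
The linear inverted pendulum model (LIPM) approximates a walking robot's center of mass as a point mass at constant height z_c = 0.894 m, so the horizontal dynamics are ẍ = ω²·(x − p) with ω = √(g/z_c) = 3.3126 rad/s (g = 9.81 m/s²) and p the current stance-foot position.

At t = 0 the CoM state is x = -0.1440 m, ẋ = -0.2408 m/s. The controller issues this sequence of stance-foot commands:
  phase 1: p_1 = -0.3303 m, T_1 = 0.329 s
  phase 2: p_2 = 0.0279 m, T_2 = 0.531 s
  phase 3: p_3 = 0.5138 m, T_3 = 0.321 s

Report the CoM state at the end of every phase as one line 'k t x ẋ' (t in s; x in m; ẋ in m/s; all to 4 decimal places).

phase 1: p=-0.3303, T=0.329, ωT=1.089845, cosh=1.655041, sinh=1.318773; start (x,ẋ)=(-0.144000, -0.240800) → end (x,ẋ)=(-0.117830, 0.415330)
phase 2: p=0.0279, T=0.531, ωT=1.758991, cosh=2.989396, sinh=2.817177; start (x,ẋ)=(-0.117830, 0.415330) → end (x,ẋ)=(-0.054531, -0.118395)
phase 3: p=0.5138, T=0.321, ωT=1.063345, cosh=1.620670, sinh=1.275371; start (x,ẋ)=(-0.054531, -0.118395) → end (x,ẋ)=(-0.452859, -2.592959)

1 0.3290 -0.1178 0.4153
2 0.8600 -0.0545 -0.1184
3 1.1810 -0.4529 -2.5930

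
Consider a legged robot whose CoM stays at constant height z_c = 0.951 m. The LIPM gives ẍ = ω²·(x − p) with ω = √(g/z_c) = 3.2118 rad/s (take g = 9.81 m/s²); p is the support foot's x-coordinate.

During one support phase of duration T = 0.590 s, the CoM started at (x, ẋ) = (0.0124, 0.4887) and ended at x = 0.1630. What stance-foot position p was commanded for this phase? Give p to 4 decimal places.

ωT = 3.2118·0.590 = 1.894962; cosh(ωT) = 3.401310, sinh(ωT) = 3.250986
x(T) = p + (x₀−p)·cosh(ωT) + (ẋ₀/ω)·sinh(ωT) ⇒ p·(1 − cosh) = x(T) − x₀·cosh − (ẋ₀/ω)·sinh
numerator   = 0.1630 − (0.0124)·3.401310 − (0.4887/3.2118)·3.250986 = -0.373839
denominator = 1 − 3.401310 = -2.401310
p = -0.373839 / -2.401310 = 0.1557

p = 0.1557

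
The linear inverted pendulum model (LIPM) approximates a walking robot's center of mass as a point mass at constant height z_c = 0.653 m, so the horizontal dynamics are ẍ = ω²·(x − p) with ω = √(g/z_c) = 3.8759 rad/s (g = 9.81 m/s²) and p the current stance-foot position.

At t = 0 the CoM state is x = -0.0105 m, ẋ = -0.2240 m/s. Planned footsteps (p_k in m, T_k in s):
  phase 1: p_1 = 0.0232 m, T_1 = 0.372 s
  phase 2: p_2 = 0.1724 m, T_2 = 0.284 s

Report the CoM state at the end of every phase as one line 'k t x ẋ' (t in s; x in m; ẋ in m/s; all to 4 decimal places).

phase 1: p=0.0232, T=0.372, ωT=1.441835, cosh=2.232470, sinh=1.995977; start (x,ẋ)=(-0.010500, -0.224000) → end (x,ẋ)=(-0.167388, -0.760783)
phase 2: p=0.1724, T=0.284, ωT=1.100756, cosh=1.669528, sinh=1.336909; start (x,ẋ)=(-0.167388, -0.760783) → end (x,ẋ)=(-0.657301, -3.030836)

1 0.3720 -0.1674 -0.7608
2 0.6560 -0.6573 -3.0308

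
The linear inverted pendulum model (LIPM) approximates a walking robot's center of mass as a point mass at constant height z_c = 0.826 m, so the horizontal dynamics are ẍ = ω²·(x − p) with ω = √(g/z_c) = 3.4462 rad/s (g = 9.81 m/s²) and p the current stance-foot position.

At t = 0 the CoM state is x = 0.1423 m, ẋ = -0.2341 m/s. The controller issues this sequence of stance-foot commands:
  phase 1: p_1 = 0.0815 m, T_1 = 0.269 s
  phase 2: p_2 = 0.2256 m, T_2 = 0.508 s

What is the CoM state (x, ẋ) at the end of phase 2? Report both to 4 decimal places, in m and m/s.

phase 1: p=0.0815, T=0.269, ωT=0.927028, cosh=1.461358, sinh=1.065630; start (x,ẋ)=(0.142300, -0.234100) → end (x,ẋ)=(0.097962, -0.118824)
phase 2: p=0.2256, T=0.508, ωT=1.750670, cosh=2.966057, sinh=2.792400; start (x,ẋ)=(0.097962, -0.118824) → end (x,ẋ)=(-0.249261, -1.580715)

x = -0.2493, ẋ = -1.5807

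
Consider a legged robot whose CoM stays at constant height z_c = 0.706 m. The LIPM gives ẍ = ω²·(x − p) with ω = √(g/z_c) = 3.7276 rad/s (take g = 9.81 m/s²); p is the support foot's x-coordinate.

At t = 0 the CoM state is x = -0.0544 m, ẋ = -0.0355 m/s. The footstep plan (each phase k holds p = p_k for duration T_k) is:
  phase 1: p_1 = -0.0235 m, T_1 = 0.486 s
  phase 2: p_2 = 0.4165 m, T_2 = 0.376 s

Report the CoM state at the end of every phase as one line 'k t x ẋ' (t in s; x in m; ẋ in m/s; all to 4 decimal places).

1 0.4860 -0.1489 -0.4546
2 0.8620 -1.0341 -5.0002

phase 1: p=-0.0235, T=0.486, ωT=1.811614, cosh=3.141853, sinh=2.978462; start (x,ẋ)=(-0.054400, -0.035500) → end (x,ẋ)=(-0.148949, -0.454604)
phase 2: p=0.4165, T=0.376, ωT=1.401578, cosh=2.153905, sinh=1.907697; start (x,ẋ)=(-0.148949, -0.454604) → end (x,ẋ)=(-1.034078, -5.000154)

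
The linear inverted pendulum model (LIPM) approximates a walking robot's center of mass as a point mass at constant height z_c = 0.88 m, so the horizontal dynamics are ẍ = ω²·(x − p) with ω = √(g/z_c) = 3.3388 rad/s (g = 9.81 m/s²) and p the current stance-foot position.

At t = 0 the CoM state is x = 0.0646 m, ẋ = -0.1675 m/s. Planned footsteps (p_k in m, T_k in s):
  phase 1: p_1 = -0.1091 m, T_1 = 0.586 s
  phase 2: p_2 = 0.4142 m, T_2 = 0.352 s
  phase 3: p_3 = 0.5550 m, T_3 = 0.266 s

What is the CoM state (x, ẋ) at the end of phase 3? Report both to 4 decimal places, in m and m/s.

x = 1.7040, ẋ = 4.2382

phase 1: p=-0.1091, T=0.586, ωT=1.956537, cosh=3.608065, sinh=3.466718; start (x,ẋ)=(0.064600, -0.167500) → end (x,ẋ)=(0.343704, 1.406171)
phase 2: p=0.4142, T=0.352, ωT=1.175258, cosh=1.773858, sinh=1.465119; start (x,ẋ)=(0.343704, 1.406171) → end (x,ẋ)=(0.906200, 2.149497)
phase 3: p=0.5550, T=0.266, ωT=0.888121, cosh=1.420993, sinh=1.009565; start (x,ẋ)=(0.906200, 2.149497) → end (x,ẋ)=(1.704003, 4.238221)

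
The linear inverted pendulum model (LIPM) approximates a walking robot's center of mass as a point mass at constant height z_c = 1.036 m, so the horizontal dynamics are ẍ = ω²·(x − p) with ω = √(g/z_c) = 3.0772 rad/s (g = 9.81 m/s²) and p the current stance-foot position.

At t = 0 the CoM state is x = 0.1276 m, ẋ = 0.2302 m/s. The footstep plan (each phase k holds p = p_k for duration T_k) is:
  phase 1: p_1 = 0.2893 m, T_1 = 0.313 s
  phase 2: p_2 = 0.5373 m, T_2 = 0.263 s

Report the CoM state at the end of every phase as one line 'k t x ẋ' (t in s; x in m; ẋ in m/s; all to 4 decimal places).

phase 1: p=0.2893, T=0.313, ωT=0.963164, cosh=1.500828, sinh=1.119144; start (x,ẋ)=(0.127600, 0.230200) → end (x,ẋ)=(0.130337, -0.211377)
phase 2: p=0.5373, T=0.263, ωT=0.809304, cosh=1.345756, sinh=0.900588; start (x,ẋ)=(0.130337, -0.211377) → end (x,ẋ)=(-0.072235, -1.412272)

1 0.3130 0.1303 -0.2114
2 0.5760 -0.0722 -1.4123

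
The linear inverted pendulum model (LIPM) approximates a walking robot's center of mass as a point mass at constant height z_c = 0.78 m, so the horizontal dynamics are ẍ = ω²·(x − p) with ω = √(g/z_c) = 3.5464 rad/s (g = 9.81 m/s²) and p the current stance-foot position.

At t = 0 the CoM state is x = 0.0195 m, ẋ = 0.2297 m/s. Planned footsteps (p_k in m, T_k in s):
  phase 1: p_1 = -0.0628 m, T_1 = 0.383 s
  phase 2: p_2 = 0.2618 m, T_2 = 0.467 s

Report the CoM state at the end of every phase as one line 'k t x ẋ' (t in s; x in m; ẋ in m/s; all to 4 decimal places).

1 0.3830 0.2255 1.0063
2 0.8500 0.8794 2.4069

phase 1: p=-0.0628, T=0.383, ωT=1.358271, cosh=2.073284, sinh=1.816179; start (x,ẋ)=(0.019500, 0.229700) → end (x,ẋ)=(0.225465, 1.006319)
phase 2: p=0.2618, T=0.467, ωT=1.656169, cosh=2.715034, sinh=2.524166; start (x,ẋ)=(0.225465, 1.006319) → end (x,ẋ)=(0.879401, 2.406932)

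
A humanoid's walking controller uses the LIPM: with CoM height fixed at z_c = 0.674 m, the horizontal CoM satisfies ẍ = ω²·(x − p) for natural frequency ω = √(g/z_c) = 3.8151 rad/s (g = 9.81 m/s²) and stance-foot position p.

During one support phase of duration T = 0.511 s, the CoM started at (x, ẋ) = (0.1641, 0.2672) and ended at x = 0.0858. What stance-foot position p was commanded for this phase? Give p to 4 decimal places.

p = 0.2877

ωT = 3.8151·0.511 = 1.949516; cosh(ωT) = 3.583815, sinh(ωT) = 3.441472
x(T) = p + (x₀−p)·cosh(ωT) + (ẋ₀/ω)·sinh(ωT) ⇒ p·(1 − cosh) = x(T) − x₀·cosh − (ẋ₀/ω)·sinh
numerator   = 0.0858 − (0.1641)·3.583815 − (0.2672/3.8151)·3.441472 = -0.743336
denominator = 1 − 3.583815 = -2.583815
p = -0.743336 / -2.583815 = 0.2877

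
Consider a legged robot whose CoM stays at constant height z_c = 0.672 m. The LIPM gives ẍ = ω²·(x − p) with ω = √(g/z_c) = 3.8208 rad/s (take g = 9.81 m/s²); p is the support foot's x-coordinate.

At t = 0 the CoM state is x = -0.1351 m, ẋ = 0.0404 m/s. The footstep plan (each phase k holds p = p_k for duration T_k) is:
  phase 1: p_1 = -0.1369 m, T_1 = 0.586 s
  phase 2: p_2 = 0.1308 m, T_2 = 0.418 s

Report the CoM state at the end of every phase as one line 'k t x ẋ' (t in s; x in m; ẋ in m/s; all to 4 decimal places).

1 0.5860 -0.0793 0.2236
2 1.0040 -0.2707 -1.3263

phase 1: p=-0.1369, T=0.586, ωT=2.238989, cosh=4.745202, sinh=4.638636; start (x,ẋ)=(-0.135100, 0.040400) → end (x,ẋ)=(-0.079311, 0.223608)
phase 2: p=0.1308, T=0.418, ωT=1.597094, cosh=2.570573, sinh=2.368089; start (x,ẋ)=(-0.079311, 0.223608) → end (x,ẋ)=(-0.270716, -1.326283)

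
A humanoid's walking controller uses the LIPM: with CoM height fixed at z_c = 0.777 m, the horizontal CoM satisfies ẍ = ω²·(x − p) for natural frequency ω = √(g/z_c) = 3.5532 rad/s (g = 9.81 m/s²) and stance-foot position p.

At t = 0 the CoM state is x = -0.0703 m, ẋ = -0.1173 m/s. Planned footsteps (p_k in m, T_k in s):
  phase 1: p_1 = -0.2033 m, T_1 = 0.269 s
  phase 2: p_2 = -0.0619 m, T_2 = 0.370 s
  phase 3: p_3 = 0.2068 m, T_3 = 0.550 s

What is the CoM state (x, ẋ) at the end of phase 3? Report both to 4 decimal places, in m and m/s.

phase 1: p=-0.2033, T=0.269, ωT=0.955811, cosh=1.492639, sinh=1.108139; start (x,ẋ)=(-0.070300, -0.117300) → end (x,ẋ)=(-0.041361, 0.348593)
phase 2: p=-0.0619, T=0.370, ωT=1.314684, cosh=1.996067, sinh=1.727507; start (x,ẋ)=(-0.041361, 0.348593) → end (x,ẋ)=(0.148577, 0.821884)
phase 3: p=0.2068, T=0.550, ωT=1.954260, cosh=3.600181, sinh=3.458512; start (x,ẋ)=(0.148577, 0.821884) → end (x,ẋ)=(0.797167, 2.243437)

x = 0.7972, ẋ = 2.2434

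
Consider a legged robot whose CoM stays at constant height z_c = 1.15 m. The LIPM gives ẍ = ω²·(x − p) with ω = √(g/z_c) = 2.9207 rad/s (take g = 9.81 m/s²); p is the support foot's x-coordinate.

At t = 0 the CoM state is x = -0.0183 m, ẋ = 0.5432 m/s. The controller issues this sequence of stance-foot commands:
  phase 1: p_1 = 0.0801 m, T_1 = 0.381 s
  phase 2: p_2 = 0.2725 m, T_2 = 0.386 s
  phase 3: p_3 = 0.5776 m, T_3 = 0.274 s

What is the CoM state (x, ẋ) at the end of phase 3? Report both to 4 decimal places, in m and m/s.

phase 1: p=0.0801, T=0.381, ωT=1.112787, cosh=1.685734, sinh=1.357092; start (x,ẋ)=(-0.018300, 0.543200) → end (x,ẋ)=(0.166620, 0.525667)
phase 2: p=0.2725, T=0.386, ωT=1.127390, cosh=1.705733, sinh=1.381855; start (x,ẋ)=(0.166620, 0.525667) → end (x,ẋ)=(0.340602, 0.469315)
phase 3: p=0.5776, T=0.274, ωT=0.800272, cosh=1.337676, sinh=0.888470; start (x,ẋ)=(0.340602, 0.469315) → end (x,ẋ)=(0.403338, 0.012793)

x = 0.4033, ẋ = 0.0128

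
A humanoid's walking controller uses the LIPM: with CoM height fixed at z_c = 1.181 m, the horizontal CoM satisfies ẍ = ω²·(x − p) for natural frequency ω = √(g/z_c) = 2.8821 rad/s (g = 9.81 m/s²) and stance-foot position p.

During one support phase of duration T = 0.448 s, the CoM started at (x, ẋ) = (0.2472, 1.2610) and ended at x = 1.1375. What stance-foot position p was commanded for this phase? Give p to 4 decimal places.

ωT = 2.8821·0.448 = 1.291181; cosh(ωT) = 1.956012, sinh(ωT) = 1.681066
x(T) = p + (x₀−p)·cosh(ωT) + (ẋ₀/ω)·sinh(ωT) ⇒ p·(1 − cosh) = x(T) − x₀·cosh − (ẋ₀/ω)·sinh
numerator   = 1.1375 − (0.2472)·1.956012 − (1.2610/2.8821)·1.681066 = -0.081540
denominator = 1 − 1.956012 = -0.956012
p = -0.081540 / -0.956012 = 0.0853

p = 0.0853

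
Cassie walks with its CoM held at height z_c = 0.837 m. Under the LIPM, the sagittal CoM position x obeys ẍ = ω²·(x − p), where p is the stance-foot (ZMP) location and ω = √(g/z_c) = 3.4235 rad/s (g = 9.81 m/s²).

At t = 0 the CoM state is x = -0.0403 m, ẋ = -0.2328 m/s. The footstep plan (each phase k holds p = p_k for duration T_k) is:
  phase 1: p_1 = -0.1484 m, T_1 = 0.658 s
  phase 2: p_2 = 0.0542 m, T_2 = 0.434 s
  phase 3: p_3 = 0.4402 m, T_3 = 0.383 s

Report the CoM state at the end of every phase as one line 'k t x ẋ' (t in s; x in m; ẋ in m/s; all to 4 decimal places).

1 0.6580 0.0516 0.6213
2 1.0920 0.4285 1.4242
3 1.4750 1.1327 2.7654

phase 1: p=-0.1484, T=0.658, ωT=2.252663, cosh=4.809077, sinh=4.703958; start (x,ẋ)=(-0.040300, -0.232800) → end (x,ẋ)=(0.051589, 0.621289)
phase 2: p=0.0542, T=0.434, ωT=1.485799, cosh=2.322408, sinh=2.096086; start (x,ẋ)=(0.051589, 0.621289) → end (x,ẋ)=(0.428530, 1.424153)
phase 3: p=0.4402, T=0.383, ωT=1.311201, cosh=1.990061, sinh=1.720565; start (x,ẋ)=(0.428530, 1.424153) → end (x,ẋ)=(1.132720, 2.765413)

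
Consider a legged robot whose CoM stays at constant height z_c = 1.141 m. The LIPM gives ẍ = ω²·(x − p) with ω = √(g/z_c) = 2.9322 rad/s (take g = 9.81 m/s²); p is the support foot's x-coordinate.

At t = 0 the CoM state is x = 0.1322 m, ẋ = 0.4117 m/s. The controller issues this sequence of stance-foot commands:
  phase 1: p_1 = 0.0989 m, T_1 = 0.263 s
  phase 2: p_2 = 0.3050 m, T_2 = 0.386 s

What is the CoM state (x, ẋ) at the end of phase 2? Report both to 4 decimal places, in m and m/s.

phase 1: p=0.0989, T=0.263, ωT=0.771169, cosh=1.312382, sinh=0.849910; start (x,ẋ)=(0.132200, 0.411700) → end (x,ẋ)=(0.261935, 0.623295)
phase 2: p=0.3050, T=0.386, ωT=1.131829, cosh=1.711884, sinh=1.389441; start (x,ẋ)=(0.261935, 0.623295) → end (x,ẋ)=(0.526630, 0.891557)

x = 0.5266, ẋ = 0.8916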